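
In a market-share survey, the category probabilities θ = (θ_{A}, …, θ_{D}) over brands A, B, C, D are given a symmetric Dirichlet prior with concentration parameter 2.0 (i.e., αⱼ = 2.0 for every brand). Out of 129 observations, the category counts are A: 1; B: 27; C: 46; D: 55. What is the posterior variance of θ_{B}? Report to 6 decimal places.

0.001209

The Dirichlet prior is conjugate to the Multinomial likelihood: each posterior αⱼ = prior αⱼ + observed count nⱼ.
Posterior concentration: (3.0, 29.0, 48.0, 57.0), total = 137.0.
Var[θ_j] = α_j(Σα−α_j)/((Σα)²(Σα+1)) = 29.0·108.0/(137.0²·138.0) = 0.001209.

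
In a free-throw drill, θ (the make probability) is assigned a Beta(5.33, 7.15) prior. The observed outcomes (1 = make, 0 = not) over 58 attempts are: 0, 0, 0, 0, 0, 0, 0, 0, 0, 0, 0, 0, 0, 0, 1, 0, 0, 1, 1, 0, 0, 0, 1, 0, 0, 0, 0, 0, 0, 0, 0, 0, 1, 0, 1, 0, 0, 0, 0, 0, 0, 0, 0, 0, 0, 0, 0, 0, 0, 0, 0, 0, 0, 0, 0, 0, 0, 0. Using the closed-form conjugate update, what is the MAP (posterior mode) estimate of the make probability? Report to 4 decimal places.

0.1508

The Beta prior is conjugate to a Binomial/Bernoulli likelihood; the update adds successes to α and failures to β.
Posterior: Beta(α+k, β+n−k) = Beta(5.33+6, 7.15+52) = Beta(11.33, 59.15).
Mode of Beta(a,b) for a,b>1 is (a−1)/(a+b−2) = 10.33/68.48 = 0.1508.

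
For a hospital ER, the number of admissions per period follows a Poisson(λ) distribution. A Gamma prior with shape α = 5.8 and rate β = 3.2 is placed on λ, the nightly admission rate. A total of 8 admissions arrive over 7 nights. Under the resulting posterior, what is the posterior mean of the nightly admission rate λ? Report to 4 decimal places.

1.3529

With a Gamma(shape α, rate β) prior, the Poisson likelihood is conjugate: the posterior is Gamma(α + ΣXᵢ, β + n).
Posterior: Gamma(α+S, β+n) = Gamma(5.8+8, 3.2+7) = Gamma(13.8, 10.2).
Posterior mean = α/β = 13.8/10.2 = 1.3529.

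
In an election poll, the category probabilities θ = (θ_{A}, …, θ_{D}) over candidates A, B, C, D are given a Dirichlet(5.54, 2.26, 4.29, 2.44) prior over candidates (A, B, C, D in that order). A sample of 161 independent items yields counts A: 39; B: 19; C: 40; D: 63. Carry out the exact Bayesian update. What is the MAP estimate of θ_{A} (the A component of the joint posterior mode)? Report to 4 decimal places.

The Dirichlet prior is conjugate to the Multinomial likelihood: each posterior αⱼ = prior αⱼ + observed count nⱼ.
Posterior concentration: (44.54, 21.26, 44.29, 65.44), total = 175.53.
Joint mode component: (α_{A}−1)/(Σα−K) = 43.54/171.53 = 0.2538.

0.2538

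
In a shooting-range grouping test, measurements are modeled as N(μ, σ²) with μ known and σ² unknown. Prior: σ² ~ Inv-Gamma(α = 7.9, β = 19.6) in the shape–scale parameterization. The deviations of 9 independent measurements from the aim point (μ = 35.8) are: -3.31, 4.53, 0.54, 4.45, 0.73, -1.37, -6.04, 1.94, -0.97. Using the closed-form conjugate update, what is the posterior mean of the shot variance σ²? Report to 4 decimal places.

5.8933

With known mean μ and an Inverse-Gamma(α, β) prior on σ², the Normal likelihood is conjugate: posterior is Inv-Gamma(α + n/2, β + Σ(xᵢ−μ)²/2).
Σ(xᵢ−μ)² = (-3.31)² + (4.53)² + (0.54)² + (4.45)² + (0.73)² + (-1.37)² + (-6.04)² + (1.94)² + (-0.97)² = 95.1670.
Posterior: Inv-Gamma(7.9 + 9/2, 19.6 + 95.1670/2) = Inv-Gamma(12.40, 67.18350).
E[σ²|data] = β/(α−1) = 67.18350/11.40 = 5.8933.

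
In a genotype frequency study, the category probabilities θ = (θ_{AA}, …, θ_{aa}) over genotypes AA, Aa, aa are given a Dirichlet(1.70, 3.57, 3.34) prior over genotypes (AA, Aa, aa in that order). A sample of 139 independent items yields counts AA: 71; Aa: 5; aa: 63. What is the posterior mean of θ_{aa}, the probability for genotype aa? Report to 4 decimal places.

The Dirichlet prior is conjugate to the Multinomial likelihood: each posterior αⱼ = prior αⱼ + observed count nⱼ.
Posterior concentration: (72.70, 8.57, 66.34), total = 147.61.
E[θ_{aa}|data] = α_{aa}/Σα = 66.34/147.61 = 0.4494.

0.4494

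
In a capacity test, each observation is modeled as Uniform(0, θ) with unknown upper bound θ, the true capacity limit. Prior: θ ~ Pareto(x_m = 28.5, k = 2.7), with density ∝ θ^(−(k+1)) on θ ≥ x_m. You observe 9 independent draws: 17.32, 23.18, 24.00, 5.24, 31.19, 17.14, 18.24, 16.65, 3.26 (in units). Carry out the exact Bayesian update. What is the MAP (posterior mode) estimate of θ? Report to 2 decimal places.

31.19

A Pareto(scale x_m, shape k) prior on the upper bound θ of Uniform(0, θ) is conjugate: posterior is Pareto(max(x_m, max xᵢ), k + n).
Sample maximum = 31.19; prior scale x_m = 28.5 → posterior scale = max = 31.19.
Posterior shape = 2.7 + 9 = 11.7.
The Pareto density is decreasing on [x_m, ∞), so the mode is x_m = 31.19.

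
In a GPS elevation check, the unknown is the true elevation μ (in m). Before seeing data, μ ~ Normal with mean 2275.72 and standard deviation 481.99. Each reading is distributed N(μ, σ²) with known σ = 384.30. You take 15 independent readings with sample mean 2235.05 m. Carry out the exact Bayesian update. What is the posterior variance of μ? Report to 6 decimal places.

For Normal data with known variance σ², a Normal(μ₀, σ₀²) prior on μ is conjugate. Posterior precision = 1/σ₀² + n/σ²; posterior mean is the precision-weighted average of μ₀ and x̄.
σ₀² = 481.99² = 232314.3601, σ² = 384.30² = 147686.49; σ² + n·σ₀² = 147686.49 + 15·232314.3601 = 3632401.8915.
Posterior precision = 1/σ₀² + n/σ² = 1/232314.3601 + 15/147686.49 = (σ² + n·σ₀²)/(σ₀²σ²) = 3632401.8915/(232314.3601·147686.49); posterior variance σₙ² = σ₀²σ²/(σ² + n·σ₀²) = 232314.3601·147686.49/3632401.8915 = 9445.456049.

9445.456049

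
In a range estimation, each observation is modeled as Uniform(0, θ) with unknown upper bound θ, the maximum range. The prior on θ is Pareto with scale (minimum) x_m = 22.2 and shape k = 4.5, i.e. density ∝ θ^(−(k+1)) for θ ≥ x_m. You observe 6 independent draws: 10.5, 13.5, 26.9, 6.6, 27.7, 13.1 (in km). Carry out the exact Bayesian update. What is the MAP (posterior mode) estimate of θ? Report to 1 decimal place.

27.7

A Pareto(scale x_m, shape k) prior on the upper bound θ of Uniform(0, θ) is conjugate: posterior is Pareto(max(x_m, max xᵢ), k + n).
Sample maximum = 27.7; prior scale x_m = 22.2 → posterior scale = max = 27.7.
Posterior shape = 4.5 + 6 = 10.5.
The Pareto density is decreasing on [x_m, ∞), so the mode is x_m = 27.7.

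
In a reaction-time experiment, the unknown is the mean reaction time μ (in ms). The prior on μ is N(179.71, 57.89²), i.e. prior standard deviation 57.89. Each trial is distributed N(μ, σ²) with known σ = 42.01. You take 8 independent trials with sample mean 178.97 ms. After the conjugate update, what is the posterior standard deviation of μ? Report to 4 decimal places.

For Normal data with known variance σ², a Normal(μ₀, σ₀²) prior on μ is conjugate. Posterior precision = 1/σ₀² + n/σ²; posterior mean is the precision-weighted average of μ₀ and x̄.
σ₀² = 57.89² = 3351.2521, σ² = 42.01² = 1764.8401; σ² + n·σ₀² = 1764.8401 + 8·3351.2521 = 28574.8569.
Posterior precision = 1/σ₀² + n/σ² = 1/3351.2521 + 8/1764.8401 = (σ² + n·σ₀²)/(σ₀²σ²) = 28574.8569/(3351.2521·1764.8401); posterior variance σₙ² = σ₀²σ²/(σ² + n·σ₀²) = 3351.2521·1764.8401/28574.8569 = 206.980007.
Posterior SD = √σₙ² = √(3351.2521·1764.8401/28574.8569) = 14.3868.

14.3868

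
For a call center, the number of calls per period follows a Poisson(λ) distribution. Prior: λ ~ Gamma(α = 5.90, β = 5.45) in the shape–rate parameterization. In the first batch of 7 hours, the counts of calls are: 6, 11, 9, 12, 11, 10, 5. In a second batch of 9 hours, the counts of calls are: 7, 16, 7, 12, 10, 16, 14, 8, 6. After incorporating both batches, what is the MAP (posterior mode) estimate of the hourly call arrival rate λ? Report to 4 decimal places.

7.6876

With a Gamma(shape α, rate β) prior, the Poisson likelihood is conjugate: the posterior is Gamma(α + ΣXᵢ, β + n).
Batch 1: sum of counts S = 64 over n = 7 hours.
After batch 1: Gamma(α+S, β+n) = Gamma(5.90+64, 5.45+7) = Gamma(69.90, 12.45).
Batch 2: sum of counts S = 96 over n = 9 hours.
After batch 2: Gamma(α+S, β+n) = Gamma(69.90+96, 12.45+9) = Gamma(165.90, 21.45).
Mode of Gamma(α,β) for α≥1 is (α−1)/β = 164.90/21.45 = 7.6876.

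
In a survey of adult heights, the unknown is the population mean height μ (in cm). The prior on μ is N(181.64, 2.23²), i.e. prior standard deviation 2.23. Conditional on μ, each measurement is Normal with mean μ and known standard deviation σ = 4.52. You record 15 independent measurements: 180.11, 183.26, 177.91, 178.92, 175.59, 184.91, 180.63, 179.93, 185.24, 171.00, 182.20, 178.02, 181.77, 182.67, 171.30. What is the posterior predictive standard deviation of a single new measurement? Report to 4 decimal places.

For Normal data with known variance σ², a Normal(μ₀, σ₀²) prior on μ is conjugate. Posterior precision = 1/σ₀² + n/σ²; posterior mean is the precision-weighted average of μ₀ and x̄.
σ₀² = 2.23² = 4.9729, σ² = 4.52² = 20.4304; σ² + n·σ₀² = 20.4304 + 15·4.9729 = 95.0239.
Posterior precision = 1/σ₀² + n/σ² = 1/4.9729 + 15/20.4304 = (σ² + n·σ₀²)/(σ₀²σ²) = 95.0239/(4.9729·20.4304); posterior variance σₙ² = σ₀²σ²/(σ² + n·σ₀²) = 4.9729·20.4304/95.0239 = 1.069187.
Predictive variance for one new observation = σₙ² + σ² = 4.9729·20.4304/95.0239 + 20.4304 = σ²·(σ₀² + 95.0239)/95.0239 = 20.4304·99.9968/95.0239 = 21.499587; SD = √(20.4304·99.9968/95.0239) = 4.6368.

4.6368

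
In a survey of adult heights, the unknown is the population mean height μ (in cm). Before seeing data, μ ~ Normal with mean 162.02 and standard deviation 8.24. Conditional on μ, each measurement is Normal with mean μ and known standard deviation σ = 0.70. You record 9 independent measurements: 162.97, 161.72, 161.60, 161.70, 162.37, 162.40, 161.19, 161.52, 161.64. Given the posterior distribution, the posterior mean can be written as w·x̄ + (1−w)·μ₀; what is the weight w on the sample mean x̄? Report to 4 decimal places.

For Normal data with known variance σ², a Normal(μ₀, σ₀²) prior on μ is conjugate. Posterior precision = 1/σ₀² + n/σ²; posterior mean is the precision-weighted average of μ₀ and x̄.
σ₀² = 8.24² = 67.8976, σ² = 0.70² = 0.49. Prior precision 1/σ₀² = 1/67.8976; data precision n/σ² = 9/0.49.
w = (n/σ²)/(1/σ₀² + n/σ²) = n·σ₀²/(σ² + n·σ₀²) = 9·67.8976/(0.49 + 9·67.8976) = 611.0784/611.5684 = 0.9992.

0.9992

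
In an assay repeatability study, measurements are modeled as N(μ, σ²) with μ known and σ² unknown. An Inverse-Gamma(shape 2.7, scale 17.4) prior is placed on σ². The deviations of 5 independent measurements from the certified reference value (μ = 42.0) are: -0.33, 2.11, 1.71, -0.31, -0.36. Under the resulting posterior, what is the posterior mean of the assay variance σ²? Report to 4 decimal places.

5.0608

With known mean μ and an Inverse-Gamma(α, β) prior on σ², the Normal likelihood is conjugate: posterior is Inv-Gamma(α + n/2, β + Σ(xᵢ−μ)²/2).
Σ(xᵢ−μ)² = (-0.33)² + (2.11)² + (1.71)² + (-0.31)² + (-0.36)² = 7.7108.
Posterior: Inv-Gamma(2.7 + 5/2, 17.4 + 7.7108/2) = Inv-Gamma(5.20, 21.25540).
E[σ²|data] = β/(α−1) = 21.25540/4.20 = 5.0608.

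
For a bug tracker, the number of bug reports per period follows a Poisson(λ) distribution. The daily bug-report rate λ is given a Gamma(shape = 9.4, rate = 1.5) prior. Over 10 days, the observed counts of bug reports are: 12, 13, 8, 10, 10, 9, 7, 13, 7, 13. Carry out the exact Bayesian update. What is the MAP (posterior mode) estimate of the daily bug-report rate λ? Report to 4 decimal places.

9.6000

With a Gamma(shape α, rate β) prior, the Poisson likelihood is conjugate: the posterior is Gamma(α + ΣXᵢ, β + n).
Sum of counts S = 102 over n = 10 days.
Posterior: Gamma(α+S, β+n) = Gamma(9.4+102, 1.5+10) = Gamma(111.4, 11.5).
Mode of Gamma(α,β) for α≥1 is (α−1)/β = 110.4/11.5 = 9.6000.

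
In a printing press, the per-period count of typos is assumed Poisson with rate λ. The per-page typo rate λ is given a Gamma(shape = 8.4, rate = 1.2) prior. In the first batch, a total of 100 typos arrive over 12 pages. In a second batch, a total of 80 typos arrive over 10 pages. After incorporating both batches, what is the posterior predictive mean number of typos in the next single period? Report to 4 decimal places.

8.1207

With a Gamma(shape α, rate β) prior, the Poisson likelihood is conjugate: the posterior is Gamma(α + ΣXᵢ, β + n).
After batch 1: Gamma(α+S, β+n) = Gamma(8.4+100, 1.2+12) = Gamma(108.4, 13.2).
After batch 2: Gamma(α+S, β+n) = Gamma(108.4+80, 13.2+10) = Gamma(188.4, 23.2).
The predictive distribution for one future period is NegBinom with mean α/β = 8.1207.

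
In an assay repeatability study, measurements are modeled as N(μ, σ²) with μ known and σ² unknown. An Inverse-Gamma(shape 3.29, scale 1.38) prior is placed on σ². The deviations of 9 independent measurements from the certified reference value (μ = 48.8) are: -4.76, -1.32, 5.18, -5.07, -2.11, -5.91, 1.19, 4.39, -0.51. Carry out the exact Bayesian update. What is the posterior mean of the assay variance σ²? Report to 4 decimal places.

10.3112

With known mean μ and an Inverse-Gamma(α, β) prior on σ², the Normal likelihood is conjugate: posterior is Inv-Gamma(α + n/2, β + Σ(xᵢ−μ)²/2).
Σ(xᵢ−μ)² = (-4.76)² + (-1.32)² + (5.18)² + (-5.07)² + (-2.11)² + (-5.91)² + (1.19)² + (4.39)² + (-0.51)² = 137.2658.
Posterior: Inv-Gamma(3.29 + 9/2, 1.38 + 137.2658/2) = Inv-Gamma(7.79, 70.01290).
E[σ²|data] = β/(α−1) = 70.01290/6.79 = 10.3112.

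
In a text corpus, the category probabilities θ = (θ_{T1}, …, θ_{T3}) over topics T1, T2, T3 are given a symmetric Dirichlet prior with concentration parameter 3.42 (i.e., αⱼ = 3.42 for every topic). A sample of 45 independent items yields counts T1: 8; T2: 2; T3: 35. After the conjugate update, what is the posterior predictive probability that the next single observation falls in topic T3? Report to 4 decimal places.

0.6953

The Dirichlet prior is conjugate to the Multinomial likelihood: each posterior αⱼ = prior αⱼ + observed count nⱼ.
Posterior concentration: (11.42, 5.42, 38.42), total = 55.26.
P(next = T3 | data) = α_{T3}/Σα = 0.6953.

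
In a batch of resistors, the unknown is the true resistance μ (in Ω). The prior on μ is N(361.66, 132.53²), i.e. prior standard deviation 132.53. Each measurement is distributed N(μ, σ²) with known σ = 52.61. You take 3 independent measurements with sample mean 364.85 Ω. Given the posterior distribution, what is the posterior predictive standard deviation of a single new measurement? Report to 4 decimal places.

60.3686

For Normal data with known variance σ², a Normal(μ₀, σ₀²) prior on μ is conjugate. Posterior precision = 1/σ₀² + n/σ²; posterior mean is the precision-weighted average of μ₀ and x̄.
σ₀² = 132.53² = 17564.2009, σ² = 52.61² = 2767.8121; σ² + n·σ₀² = 2767.8121 + 3·17564.2009 = 55460.4148.
Posterior precision = 1/σ₀² + n/σ² = 1/17564.2009 + 3/2767.8121 = (σ² + n·σ₀²)/(σ₀²σ²) = 55460.4148/(17564.2009·2767.8121); posterior variance σₙ² = σ₀²σ²/(σ² + n·σ₀²) = 17564.2009·2767.8121/55460.4148 = 876.560479.
Predictive variance for one new observation = σₙ² + σ² = 17564.2009·2767.8121/55460.4148 + 2767.8121 = σ²·(σ₀² + 55460.4148)/55460.4148 = 2767.8121·73024.6157/55460.4148 = 3644.372579; SD = √(2767.8121·73024.6157/55460.4148) = 60.3686.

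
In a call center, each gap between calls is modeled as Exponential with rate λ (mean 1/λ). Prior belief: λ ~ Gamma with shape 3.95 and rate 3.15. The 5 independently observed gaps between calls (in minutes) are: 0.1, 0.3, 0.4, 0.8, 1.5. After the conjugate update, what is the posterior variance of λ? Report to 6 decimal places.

With a Gamma(shape α, rate β) prior on the exponential rate λ, the posterior after n observations with total T = Σxᵢ is Gamma(α+n, β+T).
Sum of observations T = 3.1 minutes; n = 5.
Posterior: Gamma(3.95+5, 3.15+3.1) = Gamma(8.95, 6.25).
Var = α/β² = 0.229120.

0.229120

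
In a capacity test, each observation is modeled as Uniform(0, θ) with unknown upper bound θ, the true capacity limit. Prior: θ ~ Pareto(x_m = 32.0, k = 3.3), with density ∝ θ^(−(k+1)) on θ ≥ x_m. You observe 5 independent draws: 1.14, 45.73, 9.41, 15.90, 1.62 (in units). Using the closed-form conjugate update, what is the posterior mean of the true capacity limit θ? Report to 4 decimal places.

A Pareto(scale x_m, shape k) prior on the upper bound θ of Uniform(0, θ) is conjugate: posterior is Pareto(max(x_m, max xᵢ), k + n).
Sample maximum = 45.73; prior scale x_m = 32.0 → posterior scale = max = 45.73.
Posterior shape = 3.3 + 5 = 8.3.
E[θ|data] = k·x_m/(k−1) = 8.3·45.73/7.3 = 51.9944.

51.9944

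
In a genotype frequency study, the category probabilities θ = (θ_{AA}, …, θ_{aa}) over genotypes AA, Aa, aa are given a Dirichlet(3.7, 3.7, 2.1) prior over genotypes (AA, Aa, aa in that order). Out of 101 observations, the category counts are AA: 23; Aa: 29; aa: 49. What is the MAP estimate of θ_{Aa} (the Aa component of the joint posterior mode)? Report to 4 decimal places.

0.2949

The Dirichlet prior is conjugate to the Multinomial likelihood: each posterior αⱼ = prior αⱼ + observed count nⱼ.
Posterior concentration: (26.7, 32.7, 51.1), total = 110.5.
Joint mode component: (α_{Aa}−1)/(Σα−K) = 31.7/107.5 = 0.2949.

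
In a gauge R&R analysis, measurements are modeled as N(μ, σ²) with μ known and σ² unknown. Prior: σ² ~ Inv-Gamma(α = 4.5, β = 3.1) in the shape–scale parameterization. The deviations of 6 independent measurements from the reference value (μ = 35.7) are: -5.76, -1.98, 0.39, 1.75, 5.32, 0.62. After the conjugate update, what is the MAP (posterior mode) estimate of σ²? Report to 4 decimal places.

With known mean μ and an Inverse-Gamma(α, β) prior on σ², the Normal likelihood is conjugate: posterior is Inv-Gamma(α + n/2, β + Σ(xᵢ−μ)²/2).
Σ(xᵢ−μ)² = (-5.76)² + (-1.98)² + (0.39)² + (1.75)² + (5.32)² + (0.62)² = 68.9994.
Posterior: Inv-Gamma(4.5 + 6/2, 3.1 + 68.9994/2) = Inv-Gamma(7.50, 37.59970).
Mode = β/(α+1) = 37.59970/8.50 = 4.4235.

4.4235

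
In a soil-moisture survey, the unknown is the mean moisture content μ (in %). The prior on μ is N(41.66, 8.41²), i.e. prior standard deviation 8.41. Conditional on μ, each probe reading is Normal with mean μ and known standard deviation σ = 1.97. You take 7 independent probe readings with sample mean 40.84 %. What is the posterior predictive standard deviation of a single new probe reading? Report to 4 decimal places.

2.1050

For Normal data with known variance σ², a Normal(μ₀, σ₀²) prior on μ is conjugate. Posterior precision = 1/σ₀² + n/σ²; posterior mean is the precision-weighted average of μ₀ and x̄.
σ₀² = 8.41² = 70.7281, σ² = 1.97² = 3.8809; σ² + n·σ₀² = 3.8809 + 7·70.7281 = 498.9776.
Posterior precision = 1/σ₀² + n/σ² = 1/70.7281 + 7/3.8809 = (σ² + n·σ₀²)/(σ₀²σ²) = 498.9776/(70.7281·3.8809); posterior variance σₙ² = σ₀²σ²/(σ² + n·σ₀²) = 70.7281·3.8809/498.9776 = 0.550102.
Predictive variance for one new observation = σₙ² + σ² = 70.7281·3.8809/498.9776 + 3.8809 = σ²·(σ₀² + 498.9776)/498.9776 = 3.8809·569.7057/498.9776 = 4.431002; SD = √(3.8809·569.7057/498.9776) = 2.1050.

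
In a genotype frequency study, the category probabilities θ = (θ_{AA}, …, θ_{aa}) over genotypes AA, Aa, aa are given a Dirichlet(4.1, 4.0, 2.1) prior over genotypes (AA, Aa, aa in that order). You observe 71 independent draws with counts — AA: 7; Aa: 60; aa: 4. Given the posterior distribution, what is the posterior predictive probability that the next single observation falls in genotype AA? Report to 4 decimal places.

The Dirichlet prior is conjugate to the Multinomial likelihood: each posterior αⱼ = prior αⱼ + observed count nⱼ.
Posterior concentration: (11.1, 64.0, 6.1), total = 81.2.
P(next = AA | data) = α_{AA}/Σα = 0.1367.

0.1367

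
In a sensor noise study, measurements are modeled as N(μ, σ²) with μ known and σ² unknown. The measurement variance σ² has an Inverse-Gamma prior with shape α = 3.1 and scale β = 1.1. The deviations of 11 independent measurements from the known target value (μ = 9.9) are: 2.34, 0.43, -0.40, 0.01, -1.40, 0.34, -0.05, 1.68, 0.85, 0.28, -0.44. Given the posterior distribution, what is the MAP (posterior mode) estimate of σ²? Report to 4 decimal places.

0.7248

With known mean μ and an Inverse-Gamma(α, β) prior on σ², the Normal likelihood is conjugate: posterior is Inv-Gamma(α + n/2, β + Σ(xᵢ−μ)²/2).
Σ(xᵢ−μ)² = (2.34)² + (0.43)² + (-0.40)² + (0.01)² + (-1.40)² + (0.34)² + (-0.05)² + (1.68)² + (0.85)² + (0.28)² + (-0.44)² = 11.7156.
Posterior: Inv-Gamma(3.1 + 11/2, 1.1 + 11.7156/2) = Inv-Gamma(8.60, 6.95780).
Mode = β/(α+1) = 6.95780/9.60 = 0.7248.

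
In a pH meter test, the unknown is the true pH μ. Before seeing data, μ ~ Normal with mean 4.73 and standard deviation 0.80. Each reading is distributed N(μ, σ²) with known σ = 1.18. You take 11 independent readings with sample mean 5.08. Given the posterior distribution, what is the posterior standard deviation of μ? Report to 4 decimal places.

For Normal data with known variance σ², a Normal(μ₀, σ₀²) prior on μ is conjugate. Posterior precision = 1/σ₀² + n/σ²; posterior mean is the precision-weighted average of μ₀ and x̄.
σ₀² = 0.80² = 0.64, σ² = 1.18² = 1.3924; σ² + n·σ₀² = 1.3924 + 11·0.64 = 8.4324.
Posterior precision = 1/σ₀² + n/σ² = 1/0.64 + 11/1.3924 = (σ² + n·σ₀²)/(σ₀²σ²) = 8.4324/(0.64·1.3924); posterior variance σₙ² = σ₀²σ²/(σ² + n·σ₀²) = 0.64·1.3924/8.4324 = 0.105680.
Posterior SD = √σₙ² = √(0.64·1.3924/8.4324) = 0.3251.

0.3251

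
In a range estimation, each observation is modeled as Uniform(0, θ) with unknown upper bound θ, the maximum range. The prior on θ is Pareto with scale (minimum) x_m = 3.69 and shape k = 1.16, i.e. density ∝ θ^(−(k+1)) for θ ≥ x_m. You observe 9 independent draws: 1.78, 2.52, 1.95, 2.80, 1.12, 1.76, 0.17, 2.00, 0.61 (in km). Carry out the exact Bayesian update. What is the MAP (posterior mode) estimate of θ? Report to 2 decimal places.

3.69

A Pareto(scale x_m, shape k) prior on the upper bound θ of Uniform(0, θ) is conjugate: posterior is Pareto(max(x_m, max xᵢ), k + n).
Sample maximum = 2.80; prior scale x_m = 3.69 → posterior scale = max = 3.69.
Posterior shape = 1.16 + 9 = 10.16.
The Pareto density is decreasing on [x_m, ∞), so the mode is x_m = 3.69.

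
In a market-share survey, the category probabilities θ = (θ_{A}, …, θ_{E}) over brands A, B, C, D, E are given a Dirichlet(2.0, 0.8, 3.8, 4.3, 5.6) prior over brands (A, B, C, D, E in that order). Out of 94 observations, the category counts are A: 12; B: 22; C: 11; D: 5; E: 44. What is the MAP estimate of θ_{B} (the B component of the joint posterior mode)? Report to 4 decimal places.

The Dirichlet prior is conjugate to the Multinomial likelihood: each posterior αⱼ = prior αⱼ + observed count nⱼ.
Posterior concentration: (14.0, 22.8, 14.8, 9.3, 49.6), total = 110.5.
Joint mode component: (α_{B}−1)/(Σα−K) = 21.8/105.5 = 0.2066.

0.2066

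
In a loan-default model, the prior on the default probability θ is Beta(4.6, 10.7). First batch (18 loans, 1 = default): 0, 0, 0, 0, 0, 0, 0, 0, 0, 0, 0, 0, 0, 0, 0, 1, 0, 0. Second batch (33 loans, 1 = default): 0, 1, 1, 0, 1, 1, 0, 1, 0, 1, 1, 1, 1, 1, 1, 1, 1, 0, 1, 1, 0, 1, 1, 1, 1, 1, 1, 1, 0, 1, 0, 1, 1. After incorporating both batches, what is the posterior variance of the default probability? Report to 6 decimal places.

The Beta prior is conjugate to a Binomial/Bernoulli likelihood; the update adds successes to α and failures to β.
After batch 1: Beta(4.6+1, 10.7+17) = Beta(5.6, 27.7).
After batch 2: Beta(5.6+25, 27.7+8) = Beta(30.6, 35.7).
Var = αβ/((α+β)²(α+β+1)) = 30.6·35.7/(66.3²·67.3) = 0.003693.

0.003693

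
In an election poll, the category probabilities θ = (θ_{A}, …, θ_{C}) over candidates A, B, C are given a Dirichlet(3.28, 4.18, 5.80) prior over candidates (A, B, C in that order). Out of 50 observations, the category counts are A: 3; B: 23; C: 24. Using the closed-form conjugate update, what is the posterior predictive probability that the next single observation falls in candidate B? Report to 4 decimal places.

0.4297

The Dirichlet prior is conjugate to the Multinomial likelihood: each posterior αⱼ = prior αⱼ + observed count nⱼ.
Posterior concentration: (6.28, 27.18, 29.80), total = 63.26.
P(next = B | data) = α_{B}/Σα = 0.4297.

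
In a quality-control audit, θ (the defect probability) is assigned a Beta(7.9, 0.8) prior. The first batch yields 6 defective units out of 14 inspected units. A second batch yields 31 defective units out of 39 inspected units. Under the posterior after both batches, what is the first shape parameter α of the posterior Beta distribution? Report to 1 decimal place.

The Beta prior is conjugate to a Binomial/Bernoulli likelihood; the update adds successes to α and failures to β.
After batch 1: Beta(7.9+6, 0.8+8) = Beta(13.9, 8.8).
After batch 2: Beta(13.9+31, 8.8+8) = Beta(44.9, 16.8).
Posterior α = 44.9.

44.9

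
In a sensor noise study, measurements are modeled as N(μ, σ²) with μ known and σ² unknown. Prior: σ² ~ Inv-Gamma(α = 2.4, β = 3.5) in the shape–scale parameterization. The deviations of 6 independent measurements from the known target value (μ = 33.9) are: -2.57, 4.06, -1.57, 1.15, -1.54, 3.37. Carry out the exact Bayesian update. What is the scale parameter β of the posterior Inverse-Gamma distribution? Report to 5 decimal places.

With known mean μ and an Inverse-Gamma(α, β) prior on σ², the Normal likelihood is conjugate: posterior is Inv-Gamma(α + n/2, β + Σ(xᵢ−μ)²/2).
Σ(xᵢ−μ)² = (-2.57)² + (4.06)² + (-1.57)² + (1.15)² + (-1.54)² + (3.37)² = 40.6044.
Posterior: Inv-Gamma(2.4 + 6/2, 3.5 + 40.6044/2) = Inv-Gamma(5.40, 23.80220).
Posterior β = 23.80220.

23.80220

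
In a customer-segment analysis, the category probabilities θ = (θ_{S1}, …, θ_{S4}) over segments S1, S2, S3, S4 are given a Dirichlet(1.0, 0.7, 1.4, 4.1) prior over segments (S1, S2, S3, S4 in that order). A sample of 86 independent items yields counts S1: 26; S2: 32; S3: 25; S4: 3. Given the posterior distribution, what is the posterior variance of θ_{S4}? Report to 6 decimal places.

The Dirichlet prior is conjugate to the Multinomial likelihood: each posterior αⱼ = prior αⱼ + observed count nⱼ.
Posterior concentration: (27.0, 32.7, 26.4, 7.1), total = 93.2.
Var[θ_j] = α_j(Σα−α_j)/((Σα)²(Σα+1)) = 7.1·86.1/(93.2²·94.2) = 0.000747.

0.000747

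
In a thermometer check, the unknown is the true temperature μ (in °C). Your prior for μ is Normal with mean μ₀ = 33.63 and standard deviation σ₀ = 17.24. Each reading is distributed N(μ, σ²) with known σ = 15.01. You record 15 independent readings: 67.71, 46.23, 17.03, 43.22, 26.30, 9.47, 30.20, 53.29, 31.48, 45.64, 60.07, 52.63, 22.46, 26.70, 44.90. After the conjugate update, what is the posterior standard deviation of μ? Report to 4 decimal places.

3.7812

For Normal data with known variance σ², a Normal(μ₀, σ₀²) prior on μ is conjugate. Posterior precision = 1/σ₀² + n/σ²; posterior mean is the precision-weighted average of μ₀ and x̄.
σ₀² = 17.24² = 297.2176, σ² = 15.01² = 225.3001; σ² + n·σ₀² = 225.3001 + 15·297.2176 = 4683.5641.
Posterior precision = 1/σ₀² + n/σ² = 1/297.2176 + 15/225.3001 = (σ² + n·σ₀²)/(σ₀²σ²) = 4683.5641/(297.2176·225.3001); posterior variance σₙ² = σ₀²σ²/(σ² + n·σ₀²) = 297.2176·225.3001/4683.5641 = 14.297478.
Posterior SD = √σₙ² = √(297.2176·225.3001/4683.5641) = 3.7812.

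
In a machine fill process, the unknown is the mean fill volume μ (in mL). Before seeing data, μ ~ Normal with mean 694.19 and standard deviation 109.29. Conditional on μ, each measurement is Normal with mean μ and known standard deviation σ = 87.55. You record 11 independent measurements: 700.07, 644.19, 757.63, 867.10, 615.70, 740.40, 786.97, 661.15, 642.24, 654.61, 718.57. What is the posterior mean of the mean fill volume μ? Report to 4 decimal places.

707.2929

For Normal data with known variance σ², a Normal(μ₀, σ₀²) prior on μ is conjugate. Posterior precision = 1/σ₀² + n/σ²; posterior mean is the precision-weighted average of μ₀ and x̄.
Σxᵢ = 700.07 + 644.19 + 757.63 + 867.10 + 615.70 + 740.40 + 786.97 + 661.15 + 642.24 + 654.61 + 718.57 = 7788.63, so n·x̄ = 7788.63.
σ₀² = 109.29² = 11944.3041, σ² = 87.55² = 7665.0025; σ² + n·σ₀² = 7665.0025 + 11·11944.3041 = 139052.3476.
Posterior mean = (μ₀/σ₀² + n·x̄/σ²)/(1/σ₀² + n/σ²) = (σ²·μ₀ + σ₀²·n·x̄)/(σ² + n·σ₀²) = (7665.0025·694.19 + 11944.3041·7788.63)/139052.3476 = 98350733.327858/139052.3476 = 707.2929.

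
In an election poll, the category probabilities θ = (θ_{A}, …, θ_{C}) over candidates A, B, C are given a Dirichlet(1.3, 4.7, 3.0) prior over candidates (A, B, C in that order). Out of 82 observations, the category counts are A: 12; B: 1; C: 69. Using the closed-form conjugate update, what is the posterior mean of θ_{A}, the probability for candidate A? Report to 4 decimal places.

0.1462

The Dirichlet prior is conjugate to the Multinomial likelihood: each posterior αⱼ = prior αⱼ + observed count nⱼ.
Posterior concentration: (13.3, 5.7, 72.0), total = 91.0.
E[θ_{A}|data] = α_{A}/Σα = 13.3/91.0 = 0.1462.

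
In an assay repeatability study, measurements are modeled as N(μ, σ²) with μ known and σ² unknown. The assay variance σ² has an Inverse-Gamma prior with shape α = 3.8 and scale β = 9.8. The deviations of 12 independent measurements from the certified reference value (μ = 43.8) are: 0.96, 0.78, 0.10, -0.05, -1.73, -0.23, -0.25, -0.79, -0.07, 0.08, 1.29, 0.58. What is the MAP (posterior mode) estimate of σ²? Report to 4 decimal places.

With known mean μ and an Inverse-Gamma(α, β) prior on σ², the Normal likelihood is conjugate: posterior is Inv-Gamma(α + n/2, β + Σ(xᵢ−μ)²/2).
Σ(xᵢ−μ)² = (0.96)² + (0.78)² + (0.10)² + (-0.05)² + (-1.73)² + (-0.23)² + (-0.25)² + (-0.79)² + (-0.07)² + (0.08)² + (1.29)² + (0.58)² = 7.2867.
Posterior: Inv-Gamma(3.8 + 12/2, 9.8 + 7.2867/2) = Inv-Gamma(9.80, 13.44335).
Mode = β/(α+1) = 13.44335/10.80 = 1.2448.

1.2448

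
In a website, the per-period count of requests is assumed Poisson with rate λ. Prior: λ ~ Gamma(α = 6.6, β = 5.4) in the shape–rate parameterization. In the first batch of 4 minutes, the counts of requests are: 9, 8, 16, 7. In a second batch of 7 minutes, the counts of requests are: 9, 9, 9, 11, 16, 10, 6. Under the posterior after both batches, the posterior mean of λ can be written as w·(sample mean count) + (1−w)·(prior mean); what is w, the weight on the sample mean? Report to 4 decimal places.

0.6707

With a Gamma(shape α, rate β) prior, the Poisson likelihood is conjugate: the posterior is Gamma(α + ΣXᵢ, β + n).
Total number of minutes: n = 4 + 7 = 11.
Posterior mean = (α₀+S)/(β₀+n) = [n/(β₀+n)]·(S/n) + [β₀/(β₀+n)]·(α₀/β₀), so only n and β₀ enter the weight.
Weight on data w = n/(β₀+n) = 11/(5.4+11) = 11/16.4 = 0.6707.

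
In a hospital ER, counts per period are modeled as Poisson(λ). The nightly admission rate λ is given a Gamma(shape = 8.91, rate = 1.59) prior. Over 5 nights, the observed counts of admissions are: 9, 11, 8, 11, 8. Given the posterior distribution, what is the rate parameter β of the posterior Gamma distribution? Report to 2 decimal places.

6.59

With a Gamma(shape α, rate β) prior, the Poisson likelihood is conjugate: the posterior is Gamma(α + ΣXᵢ, β + n).
Sum of counts S = 47 over n = 5 nights.
Posterior: Gamma(α+S, β+n) = Gamma(8.91+47, 1.59+5) = Gamma(55.91, 6.59).
Posterior β = 6.59.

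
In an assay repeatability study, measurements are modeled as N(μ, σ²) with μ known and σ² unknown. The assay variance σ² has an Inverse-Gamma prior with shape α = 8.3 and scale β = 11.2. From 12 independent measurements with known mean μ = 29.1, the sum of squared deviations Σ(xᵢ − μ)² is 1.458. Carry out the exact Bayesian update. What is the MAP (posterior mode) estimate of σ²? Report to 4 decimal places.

0.7797

With known mean μ and an Inverse-Gamma(α, β) prior on σ², the Normal likelihood is conjugate: posterior is Inv-Gamma(α + n/2, β + Σ(xᵢ−μ)²/2).
Posterior: Inv-Gamma(8.3 + 12/2, 11.2 + 1.458/2) = Inv-Gamma(14.30, 11.9290).
Mode = β/(α+1) = 11.9290/15.30 = 0.7797.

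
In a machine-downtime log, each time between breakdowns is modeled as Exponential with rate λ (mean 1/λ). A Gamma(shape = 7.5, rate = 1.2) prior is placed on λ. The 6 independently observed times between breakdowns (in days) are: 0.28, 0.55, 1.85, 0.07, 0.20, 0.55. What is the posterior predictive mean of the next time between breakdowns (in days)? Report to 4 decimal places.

0.3760

With a Gamma(shape α, rate β) prior on the exponential rate λ, the posterior after n observations with total T = Σxᵢ is Gamma(α+n, β+T).
Sum of observations T = 3.50 days; n = 6.
Posterior: Gamma(7.5+6, 1.2+3.50) = Gamma(13.5, 4.70).
The predictive distribution for the next observation is Lomax; its mean is β/(α−1) = 4.70/12.5 = 0.3760.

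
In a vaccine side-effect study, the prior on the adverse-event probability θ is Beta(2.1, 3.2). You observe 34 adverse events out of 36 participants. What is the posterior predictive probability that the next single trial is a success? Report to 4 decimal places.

The Beta prior is conjugate to a Binomial/Bernoulli likelihood; the update adds successes to α and failures to β.
Posterior: Beta(α+k, β+n−k) = Beta(2.1+34, 3.2+2) = Beta(36.1, 5.2).
For a single future Bernoulli trial, P(success | data) = α/(α+β) = 0.8741.

0.8741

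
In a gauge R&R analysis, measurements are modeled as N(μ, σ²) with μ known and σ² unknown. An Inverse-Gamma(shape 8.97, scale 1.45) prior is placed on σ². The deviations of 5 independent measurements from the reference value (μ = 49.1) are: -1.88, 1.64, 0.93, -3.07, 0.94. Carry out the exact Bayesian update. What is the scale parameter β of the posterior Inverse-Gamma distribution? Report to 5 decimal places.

With known mean μ and an Inverse-Gamma(α, β) prior on σ², the Normal likelihood is conjugate: posterior is Inv-Gamma(α + n/2, β + Σ(xᵢ−μ)²/2).
Σ(xᵢ−μ)² = (-1.88)² + (1.64)² + (0.93)² + (-3.07)² + (0.94)² = 17.3974.
Posterior: Inv-Gamma(8.97 + 5/2, 1.45 + 17.3974/2) = Inv-Gamma(11.47, 10.14870).
Posterior β = 10.14870.

10.14870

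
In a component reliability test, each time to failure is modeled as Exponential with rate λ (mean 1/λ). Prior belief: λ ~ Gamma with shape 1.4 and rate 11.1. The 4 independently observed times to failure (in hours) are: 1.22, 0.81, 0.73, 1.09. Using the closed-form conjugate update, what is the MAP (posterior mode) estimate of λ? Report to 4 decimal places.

With a Gamma(shape α, rate β) prior on the exponential rate λ, the posterior after n observations with total T = Σxᵢ is Gamma(α+n, β+T).
Sum of observations T = 3.85 hours; n = 4.
Posterior: Gamma(1.4+4, 11.1+3.85) = Gamma(5.4, 14.95).
Mode = (α−1)/β = 0.2943.

0.2943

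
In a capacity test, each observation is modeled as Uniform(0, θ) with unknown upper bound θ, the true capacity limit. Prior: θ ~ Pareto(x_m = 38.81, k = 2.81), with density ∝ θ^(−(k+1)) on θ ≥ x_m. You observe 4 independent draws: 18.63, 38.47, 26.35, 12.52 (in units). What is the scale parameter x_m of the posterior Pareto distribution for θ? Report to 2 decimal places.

38.81

A Pareto(scale x_m, shape k) prior on the upper bound θ of Uniform(0, θ) is conjugate: posterior is Pareto(max(x_m, max xᵢ), k + n).
Sample maximum = 38.47; prior scale x_m = 38.81 → posterior scale = max = 38.81.
Posterior shape = 2.81 + 4 = 6.81.
Posterior scale x_m = 38.81.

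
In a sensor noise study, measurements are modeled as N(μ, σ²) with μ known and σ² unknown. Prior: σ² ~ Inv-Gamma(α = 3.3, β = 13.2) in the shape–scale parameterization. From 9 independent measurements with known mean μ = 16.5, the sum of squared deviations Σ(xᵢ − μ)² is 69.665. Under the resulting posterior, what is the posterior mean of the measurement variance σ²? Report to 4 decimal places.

With known mean μ and an Inverse-Gamma(α, β) prior on σ², the Normal likelihood is conjugate: posterior is Inv-Gamma(α + n/2, β + Σ(xᵢ−μ)²/2).
Posterior: Inv-Gamma(3.3 + 9/2, 13.2 + 69.665/2) = Inv-Gamma(7.80, 48.0325).
E[σ²|data] = β/(α−1) = 48.0325/6.80 = 7.0636.

7.0636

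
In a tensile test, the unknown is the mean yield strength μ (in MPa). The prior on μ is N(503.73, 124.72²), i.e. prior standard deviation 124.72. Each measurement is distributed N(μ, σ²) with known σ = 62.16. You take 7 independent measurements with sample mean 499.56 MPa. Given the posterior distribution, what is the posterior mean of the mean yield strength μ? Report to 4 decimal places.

For Normal data with known variance σ², a Normal(μ₀, σ₀²) prior on μ is conjugate. Posterior precision = 1/σ₀² + n/σ²; posterior mean is the precision-weighted average of μ₀ and x̄.
n·x̄ = 7·499.56 = 3496.92.
σ₀² = 124.72² = 15555.0784, σ² = 62.16² = 3863.8656; σ² + n·σ₀² = 3863.8656 + 7·15555.0784 = 112749.4144.
Posterior mean = (μ₀/σ₀² + n·x̄/σ²)/(1/σ₀² + n/σ²) = (σ²·μ₀ + σ₀²·n·x̄)/(σ² + n·σ₀²) = (3863.8656·503.73 + 15555.0784·3496.92)/112749.4144 = 56341209.777216/112749.4144 = 499.7029.

499.7029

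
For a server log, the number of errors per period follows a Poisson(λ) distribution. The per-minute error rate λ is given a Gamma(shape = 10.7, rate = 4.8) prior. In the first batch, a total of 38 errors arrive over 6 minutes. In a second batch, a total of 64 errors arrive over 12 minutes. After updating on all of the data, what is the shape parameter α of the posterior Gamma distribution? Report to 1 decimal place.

With a Gamma(shape α, rate β) prior, the Poisson likelihood is conjugate: the posterior is Gamma(α + ΣXᵢ, β + n).
After batch 1: Gamma(α+S, β+n) = Gamma(10.7+38, 4.8+6) = Gamma(48.7, 10.8).
After batch 2: Gamma(α+S, β+n) = Gamma(48.7+64, 10.8+12) = Gamma(112.7, 22.8).
Posterior α = 112.7.

112.7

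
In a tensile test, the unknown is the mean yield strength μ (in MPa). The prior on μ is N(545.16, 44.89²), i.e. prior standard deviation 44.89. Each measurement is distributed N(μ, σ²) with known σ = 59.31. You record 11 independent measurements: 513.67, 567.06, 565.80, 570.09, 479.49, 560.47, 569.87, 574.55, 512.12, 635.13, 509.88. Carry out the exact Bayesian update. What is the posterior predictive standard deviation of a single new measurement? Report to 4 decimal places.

61.5927

For Normal data with known variance σ², a Normal(μ₀, σ₀²) prior on μ is conjugate. Posterior precision = 1/σ₀² + n/σ²; posterior mean is the precision-weighted average of μ₀ and x̄.
σ₀² = 44.89² = 2015.1121, σ² = 59.31² = 3517.6761; σ² + n·σ₀² = 3517.6761 + 11·2015.1121 = 25683.9092.
Posterior precision = 1/σ₀² + n/σ² = 1/2015.1121 + 11/3517.6761 = (σ² + n·σ₀²)/(σ₀²σ²) = 25683.9092/(2015.1121·3517.6761); posterior variance σₙ² = σ₀²σ²/(σ² + n·σ₀²) = 2015.1121·3517.6761/25683.9092 = 275.990373.
Predictive variance for one new observation = σₙ² + σ² = 2015.1121·3517.6761/25683.9092 + 3517.6761 = σ²·(σ₀² + 25683.9092)/25683.9092 = 3517.6761·27699.0213/25683.9092 = 3793.666473; SD = √(3517.6761·27699.0213/25683.9092) = 61.5927.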